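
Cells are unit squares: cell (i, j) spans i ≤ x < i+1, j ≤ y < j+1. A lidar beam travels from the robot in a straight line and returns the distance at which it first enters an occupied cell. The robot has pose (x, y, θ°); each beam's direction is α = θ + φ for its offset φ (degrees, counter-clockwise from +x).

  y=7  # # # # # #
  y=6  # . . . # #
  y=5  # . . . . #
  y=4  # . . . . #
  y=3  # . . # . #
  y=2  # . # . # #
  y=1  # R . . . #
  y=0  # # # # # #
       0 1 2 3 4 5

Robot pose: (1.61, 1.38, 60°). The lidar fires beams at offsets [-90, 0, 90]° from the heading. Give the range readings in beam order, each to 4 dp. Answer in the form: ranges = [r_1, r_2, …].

ranges = [0.7600, 0.7800, 0.7044]

beam 1: φ=-90°, α=330°
  cosα=0.8660 sinα=-0.5000 | (1,1) | tMaxX 0.4503 tMaxY 0.7600 | tΔX 1.1547 tΔY 2.0000
    t=0.4503 [x] (2,1)
    t=0.7600 [y] (2,0) — stop
  → r_1 = 0.7600
beam 2: φ=0°, α=60°
  cosα=0.5000 sinα=0.8660 | (1,1) | tMaxX 0.7800 tMaxY 0.7159 | tΔX 2.0000 tΔY 1.1547
    t=0.7159 [y] (1,2)
    t=0.7800 [x] (2,2) — stop
  → r_2 = 0.7800
beam 3: φ=90°, α=150°
  cosα=-0.8660 sinα=0.5000 | (1,1) | tMaxX 0.7044 tMaxY 1.2400 | tΔX 1.1547 tΔY 2.0000
    t=0.7044 [x] (0,1) — stop
  → r_3 = 0.7044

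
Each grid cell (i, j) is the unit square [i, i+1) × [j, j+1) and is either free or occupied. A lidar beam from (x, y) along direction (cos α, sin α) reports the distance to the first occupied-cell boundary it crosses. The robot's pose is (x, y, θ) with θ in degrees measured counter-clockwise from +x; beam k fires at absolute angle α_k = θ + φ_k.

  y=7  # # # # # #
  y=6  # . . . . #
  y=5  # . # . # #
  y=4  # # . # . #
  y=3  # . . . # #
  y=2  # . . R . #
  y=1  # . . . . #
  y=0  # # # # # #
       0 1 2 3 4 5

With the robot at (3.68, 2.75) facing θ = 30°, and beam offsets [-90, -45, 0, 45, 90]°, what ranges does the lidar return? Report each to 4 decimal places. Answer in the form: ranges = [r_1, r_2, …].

ranges = [2.0207, 1.3666, 0.5000, 1.2364, 2.5981]

beam 1: φ=-90°, α=300°
  direction (0.5000, -0.8660); cell (3,2); t to first gridline: x 0.6400, y 0.8660 (then +2.0000 / +1.1547)
    (4,2) via x @ 0.6400
    (4,1) via y @ 0.8660
    (4,0) via y @ 2.0207  # hit
  → r_1 = 2.0207
beam 2: φ=-45°, α=345°
  direction (0.9659, -0.2588); cell (3,2); t to first gridline: x 0.3313, y 2.8978 (then +1.0353 / +3.8637)
    (4,2) via x @ 0.3313
    (5,2) via x @ 1.3666  # hit
  → r_2 = 1.3666
beam 3: φ=0°, α=30°
  direction (0.8660, 0.5000); cell (3,2); t to first gridline: x 0.3695, y 0.5000 (then +1.1547 / +2.0000)
    (4,2) via x @ 0.3695
    (4,3) via y @ 0.5000  # hit
  → r_3 = 0.5000
beam 4: φ=45°, α=75°
  direction (0.2588, 0.9659); cell (3,2); t to first gridline: x 1.2364, y 0.2588 (then +3.8637 / +1.0353)
    (3,3) via y @ 0.2588
    (4,3) via x @ 1.2364  # hit
  → r_4 = 1.2364
beam 5: φ=90°, α=120°
  direction (-0.5000, 0.8660); cell (3,2); t to first gridline: x 1.3600, y 0.2887 (then +2.0000 / +1.1547)
    (3,3) via y @ 0.2887
    (2,3) via x @ 1.3600
    (2,4) via y @ 1.4434
    (2,5) via y @ 2.5981  # hit
  → r_5 = 2.5981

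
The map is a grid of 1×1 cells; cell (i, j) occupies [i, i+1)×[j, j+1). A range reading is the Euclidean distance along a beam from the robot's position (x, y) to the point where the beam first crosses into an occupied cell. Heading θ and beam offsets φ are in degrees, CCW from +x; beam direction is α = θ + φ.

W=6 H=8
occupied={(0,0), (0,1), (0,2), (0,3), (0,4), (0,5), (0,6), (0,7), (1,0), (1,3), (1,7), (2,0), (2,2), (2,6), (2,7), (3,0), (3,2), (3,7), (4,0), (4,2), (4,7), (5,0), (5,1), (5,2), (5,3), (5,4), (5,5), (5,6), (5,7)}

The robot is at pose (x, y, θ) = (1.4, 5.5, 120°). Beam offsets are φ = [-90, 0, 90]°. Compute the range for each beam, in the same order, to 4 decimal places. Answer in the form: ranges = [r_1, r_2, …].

beam 1: φ=-90°, α=30°
  direction (0.8660, 0.5000); cell (1,5); t to first gridline: x 0.6928, y 1.0000 (then +1.1547 / +2.0000)
    (2,5) via x @ 0.6928
    (2,6) via y @ 1.0000  # hit
  → r_1 = 1.0000
beam 2: φ=0°, α=120°
  direction (-0.5000, 0.8660); cell (1,5); t to first gridline: x 0.8000, y 0.5774 (then +2.0000 / +1.1547)
    (1,6) via y @ 0.5774
    (0,6) via x @ 0.8000  # hit
  → r_2 = 0.8000
beam 3: φ=90°, α=210°
  direction (-0.8660, -0.5000); cell (1,5); t to first gridline: x 0.4619, y 1.0000 (then +1.1547 / +2.0000)
    (0,5) via x @ 0.4619  # hit
  → r_3 = 0.4619

ranges = [1.0000, 0.8000, 0.4619]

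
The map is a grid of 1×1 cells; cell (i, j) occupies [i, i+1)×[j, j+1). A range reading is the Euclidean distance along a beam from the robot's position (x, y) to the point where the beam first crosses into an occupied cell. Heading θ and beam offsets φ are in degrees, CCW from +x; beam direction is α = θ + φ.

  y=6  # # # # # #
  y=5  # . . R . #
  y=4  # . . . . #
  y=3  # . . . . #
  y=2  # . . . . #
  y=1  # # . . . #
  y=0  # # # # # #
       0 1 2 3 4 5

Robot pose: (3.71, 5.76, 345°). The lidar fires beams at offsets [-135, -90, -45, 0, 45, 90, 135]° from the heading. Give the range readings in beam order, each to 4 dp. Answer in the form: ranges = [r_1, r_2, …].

beam 1: φ=-135°, α=210°
  d=(-0.8660,-0.5000)  start (3,5)  tX=0.8198 tY=1.5200  stride 1/|dx|=1.1547 1/|dy|=2.0000
    cross x-line → (2,5), t=0.8198
    cross y-line → (2,4), t=1.5200
    cross x-line → (1,4), t=1.9745
    cross x-line → (0,4), t=3.1292 (wall)
  → r_1 = 3.1292
beam 2: φ=-90°, α=255°
  d=(-0.2588,-0.9659)  start (3,5)  tX=2.7432 tY=0.7868  stride 1/|dx|=3.8637 1/|dy|=1.0353
    cross y-line → (3,4), t=0.7868
    cross y-line → (3,3), t=1.8221
    cross x-line → (2,3), t=2.7432
    cross y-line → (2,2), t=2.8574
    cross y-line → (2,1), t=3.8926
    cross y-line → (2,0), t=4.9279 (wall)
  → r_2 = 4.9279
beam 3: φ=-45°, α=300°
  d=(0.5000,-0.8660)  start (3,5)  tX=0.5800 tY=0.8776  stride 1/|dx|=2.0000 1/|dy|=1.1547
    cross x-line → (4,5), t=0.5800
    cross y-line → (4,4), t=0.8776
    cross y-line → (4,3), t=2.0323
    cross x-line → (5,3), t=2.5800 (wall)
  → r_3 = 2.5800
beam 4: φ=0°, α=345°
  d=(0.9659,-0.2588)  start (3,5)  tX=0.3002 tY=2.9364  stride 1/|dx|=1.0353 1/|dy|=3.8637
    cross x-line → (4,5), t=0.3002
    cross x-line → (5,5), t=1.3355 (wall)
  → r_4 = 1.3355
beam 5: φ=45°, α=30°
  d=(0.8660,0.5000)  start (3,5)  tX=0.3349 tY=0.4800  stride 1/|dx|=1.1547 1/|dy|=2.0000
    cross x-line → (4,5), t=0.3349
    cross y-line → (4,6), t=0.4800 (wall)
  → r_5 = 0.4800
beam 6: φ=90°, α=75°
  d=(0.2588,0.9659)  start (3,5)  tX=1.1205 tY=0.2485  stride 1/|dx|=3.8637 1/|dy|=1.0353
    cross y-line → (3,6), t=0.2485 (wall)
  → r_6 = 0.2485
beam 7: φ=135°, α=120°
  d=(-0.5000,0.8660)  start (3,5)  tX=1.4200 tY=0.2771  stride 1/|dx|=2.0000 1/|dy|=1.1547
    cross y-line → (3,6), t=0.2771 (wall)
  → r_7 = 0.2771

ranges = [3.1292, 4.9279, 2.5800, 1.3355, 0.4800, 0.2485, 0.2771]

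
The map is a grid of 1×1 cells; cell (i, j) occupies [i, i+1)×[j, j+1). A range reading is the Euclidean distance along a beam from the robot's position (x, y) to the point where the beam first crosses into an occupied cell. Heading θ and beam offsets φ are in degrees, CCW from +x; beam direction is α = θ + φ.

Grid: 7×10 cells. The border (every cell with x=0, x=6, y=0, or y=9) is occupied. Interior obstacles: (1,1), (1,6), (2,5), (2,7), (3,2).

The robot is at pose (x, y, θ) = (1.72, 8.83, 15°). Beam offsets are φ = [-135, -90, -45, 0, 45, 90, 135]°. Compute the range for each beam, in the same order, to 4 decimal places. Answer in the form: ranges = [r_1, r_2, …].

ranges = [1.4400, 1.0818, 4.9421, 0.6568, 0.1963, 0.1760, 0.3400]

beam 1: φ=-135°, α=240°
  d=(-0.5000,-0.8660)  start (1,8)  tX=1.4400 tY=0.9584  stride 1/|dx|=2.0000 1/|dy|=1.1547
    cross y-line → (1,7), t=0.9584
    cross x-line → (0,7), t=1.4400 (wall)
  → r_1 = 1.4400
beam 2: φ=-90°, α=285°
  d=(0.2588,-0.9659)  start (1,8)  tX=1.0818 tY=0.8593  stride 1/|dx|=3.8637 1/|dy|=1.0353
    cross y-line → (1,7), t=0.8593
    cross x-line → (2,7), t=1.0818 (wall)
  → r_2 = 1.0818
beam 3: φ=-45°, α=330°
  d=(0.8660,-0.5000)  start (1,8)  tX=0.3233 tY=1.6600  stride 1/|dx|=1.1547 1/|dy|=2.0000
    cross x-line → (2,8), t=0.3233
    cross x-line → (3,8), t=1.4780
    cross y-line → (3,7), t=1.6600
    cross x-line → (4,7), t=2.6327
    cross y-line → (4,6), t=3.6600
    cross x-line → (5,6), t=3.7874
    cross x-line → (6,6), t=4.9421 (wall)
  → r_3 = 4.9421
beam 4: φ=0°, α=15°
  d=(0.9659,0.2588)  start (1,8)  tX=0.2899 tY=0.6568  stride 1/|dx|=1.0353 1/|dy|=3.8637
    cross x-line → (2,8), t=0.2899
    cross y-line → (2,9), t=0.6568 (wall)
  → r_4 = 0.6568
beam 5: φ=45°, α=60°
  d=(0.5000,0.8660)  start (1,8)  tX=0.5600 tY=0.1963  stride 1/|dx|=2.0000 1/|dy|=1.1547
    cross y-line → (1,9), t=0.1963 (wall)
  → r_5 = 0.1963
beam 6: φ=90°, α=105°
  d=(-0.2588,0.9659)  start (1,8)  tX=2.7819 tY=0.1760  stride 1/|dx|=3.8637 1/|dy|=1.0353
    cross y-line → (1,9), t=0.1760 (wall)
  → r_6 = 0.1760
beam 7: φ=135°, α=150°
  d=(-0.8660,0.5000)  start (1,8)  tX=0.8314 tY=0.3400  stride 1/|dx|=1.1547 1/|dy|=2.0000
    cross y-line → (1,9), t=0.3400 (wall)
  → r_7 = 0.3400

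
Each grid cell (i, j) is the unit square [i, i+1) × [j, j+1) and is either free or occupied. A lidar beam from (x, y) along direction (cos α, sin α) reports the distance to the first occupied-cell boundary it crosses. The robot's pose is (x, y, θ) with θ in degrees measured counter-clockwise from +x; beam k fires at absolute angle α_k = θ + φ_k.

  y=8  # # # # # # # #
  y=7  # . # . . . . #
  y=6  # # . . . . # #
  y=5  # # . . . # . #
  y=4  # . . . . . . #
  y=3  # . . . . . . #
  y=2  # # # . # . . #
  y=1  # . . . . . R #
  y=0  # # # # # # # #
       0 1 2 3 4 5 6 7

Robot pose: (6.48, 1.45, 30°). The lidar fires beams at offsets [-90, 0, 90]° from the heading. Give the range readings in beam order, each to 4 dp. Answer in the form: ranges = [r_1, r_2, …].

ranges = [0.5196, 0.6004, 6.9600]

beam 1: φ=-90°, α=300°
  cosα=0.5000 sinα=-0.8660 | (6,1) | tMaxX 1.0400 tMaxY 0.5196 | tΔX 2.0000 tΔY 1.1547
    t=0.5196 [y] (6,0) — stop
  → r_1 = 0.5196
beam 2: φ=0°, α=30°
  cosα=0.8660 sinα=0.5000 | (6,1) | tMaxX 0.6004 tMaxY 1.1000 | tΔX 1.1547 tΔY 2.0000
    t=0.6004 [x] (7,1) — stop
  → r_2 = 0.6004
beam 3: φ=90°, α=120°
  cosα=-0.5000 sinα=0.8660 | (6,1) | tMaxX 0.9600 tMaxY 0.6351 | tΔX 2.0000 tΔY 1.1547
    t=0.6351 [y] (6,2)
    t=0.9600 [x] (5,2)
    t=1.7898 [y] (5,3)
    t=2.9445 [y] (5,4)
    t=2.9600 [x] (4,4)
    t=4.0992 [y] (4,5)
    t=4.9600 [x] (3,5)
    t=5.2539 [y] (3,6)
    t=6.4086 [y] (3,7)
    t=6.9600 [x] (2,7) — stop
  → r_3 = 6.9600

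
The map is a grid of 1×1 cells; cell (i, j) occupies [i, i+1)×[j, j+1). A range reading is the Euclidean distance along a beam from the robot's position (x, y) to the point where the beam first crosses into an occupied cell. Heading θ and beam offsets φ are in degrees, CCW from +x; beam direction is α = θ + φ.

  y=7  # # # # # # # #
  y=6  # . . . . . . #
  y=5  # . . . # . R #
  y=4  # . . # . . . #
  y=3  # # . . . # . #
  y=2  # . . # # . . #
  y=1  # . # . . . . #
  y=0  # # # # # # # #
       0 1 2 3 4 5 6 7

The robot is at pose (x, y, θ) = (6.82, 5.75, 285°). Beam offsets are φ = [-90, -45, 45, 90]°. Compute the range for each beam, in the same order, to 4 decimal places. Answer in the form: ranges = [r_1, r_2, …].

beam 1: φ=-90°, α=195°
  cosα=-0.9659 sinα=-0.2588 | (6,5) | tMaxX 0.8489 tMaxY 2.8978 | tΔX 1.0353 tΔY 3.8637
    t=0.8489 [x] (5,5)
    t=1.8842 [x] (4,5) — stop
  → r_1 = 1.8842
beam 2: φ=-45°, α=240°
  cosα=-0.5000 sinα=-0.8660 | (6,5) | tMaxX 1.6400 tMaxY 0.8660 | tΔX 2.0000 tΔY 1.1547
    t=0.8660 [y] (6,4)
    t=1.6400 [x] (5,4)
    t=2.0207 [y] (5,3) — stop
  → r_2 = 2.0207
beam 3: φ=45°, α=330°
  cosα=0.8660 sinα=-0.5000 | (6,5) | tMaxX 0.2078 tMaxY 1.5000 | tΔX 1.1547 tΔY 2.0000
    t=0.2078 [x] (7,5) — stop
  → r_3 = 0.2078
beam 4: φ=90°, α=15°
  cosα=0.9659 sinα=0.2588 | (6,5) | tMaxX 0.1863 tMaxY 0.9659 | tΔX 1.0353 tΔY 3.8637
    t=0.1863 [x] (7,5) — stop
  → r_4 = 0.1863

ranges = [1.8842, 2.0207, 0.2078, 0.1863]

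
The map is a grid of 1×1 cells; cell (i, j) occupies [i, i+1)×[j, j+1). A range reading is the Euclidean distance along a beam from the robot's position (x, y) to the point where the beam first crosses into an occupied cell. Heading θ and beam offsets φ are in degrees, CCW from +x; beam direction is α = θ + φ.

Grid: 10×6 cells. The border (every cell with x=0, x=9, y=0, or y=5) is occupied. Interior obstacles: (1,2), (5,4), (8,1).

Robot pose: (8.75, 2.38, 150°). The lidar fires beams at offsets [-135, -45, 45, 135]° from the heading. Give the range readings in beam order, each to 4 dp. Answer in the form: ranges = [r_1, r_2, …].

beam 1: φ=-135°, α=15°
  d=(0.9659,0.2588)  start (8,2)  tX=0.2588 tY=2.3955  stride 1/|dx|=1.0353 1/|dy|=3.8637
    cross x-line → (9,2), t=0.2588 (wall)
  → r_1 = 0.2588
beam 2: φ=-45°, α=105°
  d=(-0.2588,0.9659)  start (8,2)  tX=2.8978 tY=0.6419  stride 1/|dx|=3.8637 1/|dy|=1.0353
    cross y-line → (8,3), t=0.6419
    cross y-line → (8,4), t=1.6771
    cross y-line → (8,5), t=2.7124 (wall)
  → r_2 = 2.7124
beam 3: φ=45°, α=195°
  d=(-0.9659,-0.2588)  start (8,2)  tX=0.7765 tY=1.4682  stride 1/|dx|=1.0353 1/|dy|=3.8637
    cross x-line → (7,2), t=0.7765
    cross y-line → (7,1), t=1.4682
    cross x-line → (6,1), t=1.8117
    cross x-line → (5,1), t=2.8470
    cross x-line → (4,1), t=3.8823
    cross x-line → (3,1), t=4.9176
    cross y-line → (3,0), t=5.3319 (wall)
  → r_3 = 5.3319
beam 4: φ=135°, α=285°
  d=(0.2588,-0.9659)  start (8,2)  tX=0.9659 tY=0.3934  stride 1/|dx|=3.8637 1/|dy|=1.0353
    cross y-line → (8,1), t=0.3934 (wall)
  → r_4 = 0.3934

ranges = [0.2588, 2.7124, 5.3319, 0.3934]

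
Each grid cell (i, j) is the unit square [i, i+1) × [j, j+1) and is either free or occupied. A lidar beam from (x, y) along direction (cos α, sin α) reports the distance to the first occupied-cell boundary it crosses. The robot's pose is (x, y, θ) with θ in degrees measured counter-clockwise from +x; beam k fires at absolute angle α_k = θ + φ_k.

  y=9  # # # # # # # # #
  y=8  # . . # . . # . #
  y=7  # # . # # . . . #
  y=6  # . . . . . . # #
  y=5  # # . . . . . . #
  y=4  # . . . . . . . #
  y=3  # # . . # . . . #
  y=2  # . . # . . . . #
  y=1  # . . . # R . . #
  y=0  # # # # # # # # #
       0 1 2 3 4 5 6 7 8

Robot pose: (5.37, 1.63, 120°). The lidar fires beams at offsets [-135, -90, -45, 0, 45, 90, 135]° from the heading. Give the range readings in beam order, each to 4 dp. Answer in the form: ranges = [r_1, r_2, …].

beam 1: φ=-135°, α=345°
  cosα=0.9659 sinα=-0.2588 | (5,1) | tMaxX 0.6522 tMaxY 2.4341 | tΔX 1.0353 tΔY 3.8637
    t=0.6522 [x] (6,1)
    t=1.6875 [x] (7,1)
    t=2.4341 [y] (7,0) — stop
  → r_1 = 2.4341
beam 2: φ=-90°, α=30°
  cosα=0.8660 sinα=0.5000 | (5,1) | tMaxX 0.7275 tMaxY 0.7400 | tΔX 1.1547 tΔY 2.0000
    t=0.7275 [x] (6,1)
    t=0.7400 [y] (6,2)
    t=1.8822 [x] (7,2)
    t=2.7400 [y] (7,3)
    t=3.0369 [x] (8,3) — stop
  → r_2 = 3.0369
beam 3: φ=-45°, α=75°
  cosα=0.2588 sinα=0.9659 | (5,1) | tMaxX 2.4341 tMaxY 0.3831 | tΔX 3.8637 tΔY 1.0353
    t=0.3831 [y] (5,2)
    t=1.4183 [y] (5,3)
    t=2.4341 [x] (6,3)
    t=2.4536 [y] (6,4)
    t=3.4889 [y] (6,5)
    t=4.5242 [y] (6,6)
    t=5.5594 [y] (6,7)
    t=6.2978 [x] (7,7)
    t=6.5947 [y] (7,8)
    t=7.6300 [y] (7,9) — stop
  → r_3 = 7.6300
beam 4: φ=0°, α=120°
  cosα=-0.5000 sinα=0.8660 | (5,1) | tMaxX 0.7400 tMaxY 0.4272 | tΔX 2.0000 tΔY 1.1547
    t=0.4272 [y] (5,2)
    t=0.7400 [x] (4,2)
    t=1.5819 [y] (4,3) — stop
  → r_4 = 1.5819
beam 5: φ=45°, α=165°
  cosα=-0.9659 sinα=0.2588 | (5,1) | tMaxX 0.3831 tMaxY 1.4296 | tΔX 1.0353 tΔY 3.8637
    t=0.3831 [x] (4,1) — stop
  → r_5 = 0.3831
beam 6: φ=90°, α=210°
  cosα=-0.8660 sinα=-0.5000 | (5,1) | tMaxX 0.4272 tMaxY 1.2600 | tΔX 1.1547 tΔY 2.0000
    t=0.4272 [x] (4,1) — stop
  → r_6 = 0.4272
beam 7: φ=135°, α=255°
  cosα=-0.2588 sinα=-0.9659 | (5,1) | tMaxX 1.4296 tMaxY 0.6522 | tΔX 3.8637 tΔY 1.0353
    t=0.6522 [y] (5,0) — stop
  → r_7 = 0.6522

ranges = [2.4341, 3.0369, 7.6300, 1.5819, 0.3831, 0.4272, 0.6522]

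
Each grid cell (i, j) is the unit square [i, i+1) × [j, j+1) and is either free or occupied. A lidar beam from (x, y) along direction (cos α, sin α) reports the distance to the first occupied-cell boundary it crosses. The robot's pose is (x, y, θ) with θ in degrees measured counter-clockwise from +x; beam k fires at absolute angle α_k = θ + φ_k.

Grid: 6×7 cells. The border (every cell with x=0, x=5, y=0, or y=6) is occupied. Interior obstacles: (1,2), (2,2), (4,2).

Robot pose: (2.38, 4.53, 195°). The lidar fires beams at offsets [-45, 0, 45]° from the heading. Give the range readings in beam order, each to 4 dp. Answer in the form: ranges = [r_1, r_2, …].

beam 1: φ=-45°, α=150°
  cosα=-0.8660 sinα=0.5000 | (2,4) | tMaxX 0.4388 tMaxY 0.9400 | tΔX 1.1547 tΔY 2.0000
    t=0.4388 [x] (1,4)
    t=0.9400 [y] (1,5)
    t=1.5935 [x] (0,5) — stop
  → r_1 = 1.5935
beam 2: φ=0°, α=195°
  cosα=-0.9659 sinα=-0.2588 | (2,4) | tMaxX 0.3934 tMaxY 2.0478 | tΔX 1.0353 tΔY 3.8637
    t=0.3934 [x] (1,4)
    t=1.4287 [x] (0,4) — stop
  → r_2 = 1.4287
beam 3: φ=45°, α=240°
  cosα=-0.5000 sinα=-0.8660 | (2,4) | tMaxX 0.7600 tMaxY 0.6120 | tΔX 2.0000 tΔY 1.1547
    t=0.6120 [y] (2,3)
    t=0.7600 [x] (1,3)
    t=1.7667 [y] (1,2) — stop
  → r_3 = 1.7667

ranges = [1.5935, 1.4287, 1.7667]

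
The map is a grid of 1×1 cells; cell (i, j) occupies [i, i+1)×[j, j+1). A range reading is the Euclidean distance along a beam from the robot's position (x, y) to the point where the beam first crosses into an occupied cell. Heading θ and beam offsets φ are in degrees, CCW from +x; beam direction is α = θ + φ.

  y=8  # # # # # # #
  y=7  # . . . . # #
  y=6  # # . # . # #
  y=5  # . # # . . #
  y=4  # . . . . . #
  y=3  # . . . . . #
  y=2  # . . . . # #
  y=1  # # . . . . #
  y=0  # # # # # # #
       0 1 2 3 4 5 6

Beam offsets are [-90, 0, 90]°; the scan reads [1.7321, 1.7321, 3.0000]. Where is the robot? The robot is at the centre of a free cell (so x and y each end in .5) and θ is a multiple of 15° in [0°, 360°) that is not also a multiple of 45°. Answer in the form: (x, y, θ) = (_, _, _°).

(x, y, θ) = (4.5, 3.5, 120°)

Enumerate (i+0.5, j+0.5, θ) over the 27 free cells and 16 admissible headings. For each, cast all 3 beams and compare to the given ranges.
  (1.5, 2.5, 210°): beam 1 = 1.0000 ≠ 1.7321 ✗
  (3.5, 2.5, 15°): beam 1 = 1.5529 ≠ 1.7321 ✗
  (3.5, 7.5, 105°): beam 1 = 1.5529 ≠ 1.7321 ✗
  …
  (4.5, 3.5, 120°): r_1=1.7321, r_2=1.7321, r_3=3.0000 — all match ✓
Only this pose fits every beam.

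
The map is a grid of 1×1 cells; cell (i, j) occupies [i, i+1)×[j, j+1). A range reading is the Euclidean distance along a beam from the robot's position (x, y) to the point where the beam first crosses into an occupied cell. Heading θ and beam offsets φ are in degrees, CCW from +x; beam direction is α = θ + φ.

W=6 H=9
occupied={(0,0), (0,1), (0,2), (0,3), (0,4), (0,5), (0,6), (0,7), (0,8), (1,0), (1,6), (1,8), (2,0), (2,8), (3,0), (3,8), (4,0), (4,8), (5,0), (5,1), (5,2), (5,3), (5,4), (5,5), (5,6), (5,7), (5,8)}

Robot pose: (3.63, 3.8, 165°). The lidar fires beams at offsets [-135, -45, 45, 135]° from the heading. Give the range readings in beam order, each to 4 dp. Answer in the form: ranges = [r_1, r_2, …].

beam 1: φ=-135°, α=30°
  dir = (cos 30°, sin 30°) = (0.8660, 0.5000); from cell (3,3)
  next x-line at t=0.4272, next y-line at t=0.4000; Δt_x=1.1547, Δt_y=2.0000
    y: enter (3,4) at t=0.4000
    x: enter (4,4) at t=0.4272
    x: enter (5,4) at t=1.5819 ← occupied
  → r_1 = 1.5819
beam 2: φ=-45°, α=120°
  dir = (cos 120°, sin 120°) = (-0.5000, 0.8660); from cell (3,3)
  next x-line at t=1.2600, next y-line at t=0.2309; Δt_x=2.0000, Δt_y=1.1547
    y: enter (3,4) at t=0.2309
    x: enter (2,4) at t=1.2600
    y: enter (2,5) at t=1.3856
    y: enter (2,6) at t=2.5403
    x: enter (1,6) at t=3.2600 ← occupied
  → r_2 = 3.2600
beam 3: φ=45°, α=210°
  dir = (cos 210°, sin 210°) = (-0.8660, -0.5000); from cell (3,3)
  next x-line at t=0.7275, next y-line at t=1.6000; Δt_x=1.1547, Δt_y=2.0000
    x: enter (2,3) at t=0.7275
    y: enter (2,2) at t=1.6000
    x: enter (1,2) at t=1.8822
    x: enter (0,2) at t=3.0369 ← occupied
  → r_3 = 3.0369
beam 4: φ=135°, α=300°
  dir = (cos 300°, sin 300°) = (0.5000, -0.8660); from cell (3,3)
  next x-line at t=0.7400, next y-line at t=0.9238; Δt_x=2.0000, Δt_y=1.1547
    x: enter (4,3) at t=0.7400
    y: enter (4,2) at t=0.9238
    y: enter (4,1) at t=2.0785
    x: enter (5,1) at t=2.7400 ← occupied
  → r_4 = 2.7400

ranges = [1.5819, 3.2600, 3.0369, 2.7400]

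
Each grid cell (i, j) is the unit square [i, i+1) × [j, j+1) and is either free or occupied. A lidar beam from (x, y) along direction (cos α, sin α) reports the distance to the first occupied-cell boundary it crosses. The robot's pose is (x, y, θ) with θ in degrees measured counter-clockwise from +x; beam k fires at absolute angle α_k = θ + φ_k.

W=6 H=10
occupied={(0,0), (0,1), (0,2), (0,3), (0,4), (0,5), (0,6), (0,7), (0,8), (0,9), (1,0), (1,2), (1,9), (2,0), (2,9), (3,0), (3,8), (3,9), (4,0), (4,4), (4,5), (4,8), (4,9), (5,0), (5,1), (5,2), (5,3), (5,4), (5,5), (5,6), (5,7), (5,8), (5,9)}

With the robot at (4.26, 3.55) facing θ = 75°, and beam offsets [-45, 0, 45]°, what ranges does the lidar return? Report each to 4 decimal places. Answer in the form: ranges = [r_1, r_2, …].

ranges = [0.8545, 0.4659, 0.5196]

beam 1: φ=-45°, α=30°
  direction (0.8660, 0.5000); cell (4,3); t to first gridline: x 0.8545, y 0.9000 (then +1.1547 / +2.0000)
    (5,3) via x @ 0.8545  # hit
  → r_1 = 0.8545
beam 2: φ=0°, α=75°
  direction (0.2588, 0.9659); cell (4,3); t to first gridline: x 2.8591, y 0.4659 (then +3.8637 / +1.0353)
    (4,4) via y @ 0.4659  # hit
  → r_2 = 0.4659
beam 3: φ=45°, α=120°
  direction (-0.5000, 0.8660); cell (4,3); t to first gridline: x 0.5200, y 0.5196 (then +2.0000 / +1.1547)
    (4,4) via y @ 0.5196  # hit
  → r_3 = 0.5196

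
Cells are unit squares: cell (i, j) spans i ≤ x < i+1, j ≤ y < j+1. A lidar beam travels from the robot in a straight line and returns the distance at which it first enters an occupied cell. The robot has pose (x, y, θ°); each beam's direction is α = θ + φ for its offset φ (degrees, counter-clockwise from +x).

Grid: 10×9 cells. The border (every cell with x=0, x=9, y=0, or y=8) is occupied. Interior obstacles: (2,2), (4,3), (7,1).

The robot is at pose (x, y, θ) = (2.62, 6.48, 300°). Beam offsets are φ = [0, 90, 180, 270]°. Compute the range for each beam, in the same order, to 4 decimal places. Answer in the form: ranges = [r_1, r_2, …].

ranges = [2.8637, 3.0400, 1.7551, 1.8706]

beam 1: φ=0°, α=300°
  direction (0.5000, -0.8660); cell (2,6); t to first gridline: x 0.7600, y 0.5543 (then +2.0000 / +1.1547)
    (2,5) via y @ 0.5543
    (3,5) via x @ 0.7600
    (3,4) via y @ 1.7090
    (4,4) via x @ 2.7600
    (4,3) via y @ 2.8637  # hit
  → r_1 = 2.8637
beam 2: φ=90°, α=30°
  direction (0.8660, 0.5000); cell (2,6); t to first gridline: x 0.4388, y 1.0400 (then +1.1547 / +2.0000)
    (3,6) via x @ 0.4388
    (3,7) via y @ 1.0400
    (4,7) via x @ 1.5935
    (5,7) via x @ 2.7482
    (5,8) via y @ 3.0400  # hit
  → r_2 = 3.0400
beam 3: φ=180°, α=120°
  direction (-0.5000, 0.8660); cell (2,6); t to first gridline: x 1.2400, y 0.6004 (then +2.0000 / +1.1547)
    (2,7) via y @ 0.6004
    (1,7) via x @ 1.2400
    (1,8) via y @ 1.7551  # hit
  → r_3 = 1.7551
beam 4: φ=270°, α=210°
  direction (-0.8660, -0.5000); cell (2,6); t to first gridline: x 0.7159, y 0.9600 (then +1.1547 / +2.0000)
    (1,6) via x @ 0.7159
    (1,5) via y @ 0.9600
    (0,5) via x @ 1.8706  # hit
  → r_4 = 1.8706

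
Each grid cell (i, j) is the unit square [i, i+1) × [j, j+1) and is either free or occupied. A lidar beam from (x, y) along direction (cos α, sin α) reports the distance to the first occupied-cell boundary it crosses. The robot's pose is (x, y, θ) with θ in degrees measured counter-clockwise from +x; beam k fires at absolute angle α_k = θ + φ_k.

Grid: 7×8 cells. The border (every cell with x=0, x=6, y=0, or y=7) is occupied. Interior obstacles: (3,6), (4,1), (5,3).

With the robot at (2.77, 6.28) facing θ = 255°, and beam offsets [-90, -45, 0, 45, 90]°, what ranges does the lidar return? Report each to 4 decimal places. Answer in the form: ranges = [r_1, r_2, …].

beam 1: φ=-90°, α=165°
  direction (-0.9659, 0.2588); cell (2,6); t to first gridline: x 0.7972, y 2.7819 (then +1.0353 / +3.8637)
    (1,6) via x @ 0.7972
    (0,6) via x @ 1.8324  # hit
  → r_1 = 1.8324
beam 2: φ=-45°, α=210°
  direction (-0.8660, -0.5000); cell (2,6); t to first gridline: x 0.8891, y 0.5600 (then +1.1547 / +2.0000)
    (2,5) via y @ 0.5600
    (1,5) via x @ 0.8891
    (0,5) via x @ 2.0438  # hit
  → r_2 = 2.0438
beam 3: φ=0°, α=255°
  direction (-0.2588, -0.9659); cell (2,6); t to first gridline: x 2.9751, y 0.2899 (then +3.8637 / +1.0353)
    (2,5) via y @ 0.2899
    (2,4) via y @ 1.3252
    (2,3) via y @ 2.3604
    (1,3) via x @ 2.9751
    (1,2) via y @ 3.3957
    (1,1) via y @ 4.4310
    (1,0) via y @ 5.4663  # hit
  → r_3 = 5.4663
beam 4: φ=45°, α=300°
  direction (0.5000, -0.8660); cell (2,6); t to first gridline: x 0.4600, y 0.3233 (then +2.0000 / +1.1547)
    (2,5) via y @ 0.3233
    (3,5) via x @ 0.4600
    (3,4) via y @ 1.4780
    (4,4) via x @ 2.4600
    (4,3) via y @ 2.6327
    (4,2) via y @ 3.7874
    (5,2) via x @ 4.4600
    (5,1) via y @ 4.9421
    (5,0) via y @ 6.0968  # hit
  → r_4 = 6.0968
beam 5: φ=90°, α=345°
  direction (0.9659, -0.2588); cell (2,6); t to first gridline: x 0.2381, y 1.0818 (then +1.0353 / +3.8637)
    (3,6) via x @ 0.2381  # hit
  → r_5 = 0.2381

ranges = [1.8324, 2.0438, 5.4663, 6.0968, 0.2381]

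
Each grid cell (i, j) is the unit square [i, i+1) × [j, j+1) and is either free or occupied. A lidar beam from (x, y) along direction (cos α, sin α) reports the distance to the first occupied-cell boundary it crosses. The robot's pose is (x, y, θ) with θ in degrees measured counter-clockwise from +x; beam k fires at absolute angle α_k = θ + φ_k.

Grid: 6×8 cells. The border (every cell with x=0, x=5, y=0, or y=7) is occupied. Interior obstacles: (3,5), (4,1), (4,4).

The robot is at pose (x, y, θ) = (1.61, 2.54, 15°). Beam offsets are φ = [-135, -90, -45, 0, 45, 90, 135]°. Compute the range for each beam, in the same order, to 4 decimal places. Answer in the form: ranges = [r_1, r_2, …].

ranges = [1.2200, 1.5943, 2.7597, 3.5096, 2.8406, 2.3569, 0.7044]

beam 1: φ=-135°, α=240°
  direction (-0.5000, -0.8660); cell (1,2); t to first gridline: x 1.2200, y 0.6235 (then +2.0000 / +1.1547)
    (1,1) via y @ 0.6235
    (0,1) via x @ 1.2200  # hit
  → r_1 = 1.2200
beam 2: φ=-90°, α=285°
  direction (0.2588, -0.9659); cell (1,2); t to first gridline: x 1.5068, y 0.5590 (then +3.8637 / +1.0353)
    (1,1) via y @ 0.5590
    (2,1) via x @ 1.5068
    (2,0) via y @ 1.5943  # hit
  → r_2 = 1.5943
beam 3: φ=-45°, α=330°
  direction (0.8660, -0.5000); cell (1,2); t to first gridline: x 0.4503, y 1.0800 (then +1.1547 / +2.0000)
    (2,2) via x @ 0.4503
    (2,1) via y @ 1.0800
    (3,1) via x @ 1.6050
    (4,1) via x @ 2.7597  # hit
  → r_3 = 2.7597
beam 4: φ=0°, α=15°
  direction (0.9659, 0.2588); cell (1,2); t to first gridline: x 0.4038, y 1.7773 (then +1.0353 / +3.8637)
    (2,2) via x @ 0.4038
    (3,2) via x @ 1.4390
    (3,3) via y @ 1.7773
    (4,3) via x @ 2.4743
    (5,3) via x @ 3.5096  # hit
  → r_4 = 3.5096
beam 5: φ=45°, α=60°
  direction (0.5000, 0.8660); cell (1,2); t to first gridline: x 0.7800, y 0.5312 (then +2.0000 / +1.1547)
    (1,3) via y @ 0.5312
    (2,3) via x @ 0.7800
    (2,4) via y @ 1.6859
    (3,4) via x @ 2.7800
    (3,5) via y @ 2.8406  # hit
  → r_5 = 2.8406
beam 6: φ=90°, α=105°
  direction (-0.2588, 0.9659); cell (1,2); t to first gridline: x 2.3569, y 0.4762 (then +3.8637 / +1.0353)
    (1,3) via y @ 0.4762
    (1,4) via y @ 1.5115
    (0,4) via x @ 2.3569  # hit
  → r_6 = 2.3569
beam 7: φ=135°, α=150°
  direction (-0.8660, 0.5000); cell (1,2); t to first gridline: x 0.7044, y 0.9200 (then +1.1547 / +2.0000)
    (0,2) via x @ 0.7044  # hit
  → r_7 = 0.7044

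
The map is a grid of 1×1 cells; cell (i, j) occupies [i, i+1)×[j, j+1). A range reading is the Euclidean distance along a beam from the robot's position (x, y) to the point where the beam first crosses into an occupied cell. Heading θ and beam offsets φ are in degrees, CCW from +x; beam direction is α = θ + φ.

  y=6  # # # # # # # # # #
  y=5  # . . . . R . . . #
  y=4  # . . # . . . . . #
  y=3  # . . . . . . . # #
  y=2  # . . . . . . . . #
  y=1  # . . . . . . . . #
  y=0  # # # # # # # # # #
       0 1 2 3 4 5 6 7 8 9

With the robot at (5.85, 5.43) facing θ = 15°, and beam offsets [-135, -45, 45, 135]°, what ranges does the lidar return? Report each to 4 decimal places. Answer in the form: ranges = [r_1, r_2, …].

beam 1: φ=-135°, α=240°
  dir = (cos 240°, sin 240°) = (-0.5000, -0.8660); from cell (5,5)
  next x-line at t=1.7000, next y-line at t=0.4965; Δt_x=2.0000, Δt_y=1.1547
    y: enter (5,4) at t=0.4965
    y: enter (5,3) at t=1.6512
    x: enter (4,3) at t=1.7000
    y: enter (4,2) at t=2.8059
    x: enter (3,2) at t=3.7000
    y: enter (3,1) at t=3.9606
    y: enter (3,0) at t=5.1153 ← occupied
  → r_1 = 5.1153
beam 2: φ=-45°, α=330°
  dir = (cos 330°, sin 330°) = (0.8660, -0.5000); from cell (5,5)
  next x-line at t=0.1732, next y-line at t=0.8600; Δt_x=1.1547, Δt_y=2.0000
    x: enter (6,5) at t=0.1732
    y: enter (6,4) at t=0.8600
    x: enter (7,4) at t=1.3279
    x: enter (8,4) at t=2.4826
    y: enter (8,3) at t=2.8600 ← occupied
  → r_2 = 2.8600
beam 3: φ=45°, α=60°
  dir = (cos 60°, sin 60°) = (0.5000, 0.8660); from cell (5,5)
  next x-line at t=0.3000, next y-line at t=0.6582; Δt_x=2.0000, Δt_y=1.1547
    x: enter (6,5) at t=0.3000
    y: enter (6,6) at t=0.6582 ← occupied
  → r_3 = 0.6582
beam 4: φ=135°, α=150°
  dir = (cos 150°, sin 150°) = (-0.8660, 0.5000); from cell (5,5)
  next x-line at t=0.9815, next y-line at t=1.1400; Δt_x=1.1547, Δt_y=2.0000
    x: enter (4,5) at t=0.9815
    y: enter (4,6) at t=1.1400 ← occupied
  → r_4 = 1.1400

ranges = [5.1153, 2.8600, 0.6582, 1.1400]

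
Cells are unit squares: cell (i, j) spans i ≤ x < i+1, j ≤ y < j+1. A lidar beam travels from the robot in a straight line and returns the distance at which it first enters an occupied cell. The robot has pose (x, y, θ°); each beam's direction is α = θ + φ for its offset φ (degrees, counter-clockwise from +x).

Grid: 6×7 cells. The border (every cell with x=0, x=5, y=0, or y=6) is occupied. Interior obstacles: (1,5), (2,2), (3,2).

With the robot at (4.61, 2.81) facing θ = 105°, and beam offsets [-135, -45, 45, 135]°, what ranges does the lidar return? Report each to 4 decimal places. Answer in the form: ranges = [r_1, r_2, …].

ranges = [0.4503, 0.7800, 4.1685, 2.0900]

beam 1: φ=-135°, α=330°
  direction (0.8660, -0.5000); cell (4,2); t to first gridline: x 0.4503, y 1.6200 (then +1.1547 / +2.0000)
    (5,2) via x @ 0.4503  # hit
  → r_1 = 0.4503
beam 2: φ=-45°, α=60°
  direction (0.5000, 0.8660); cell (4,2); t to first gridline: x 0.7800, y 0.2194 (then +2.0000 / +1.1547)
    (4,3) via y @ 0.2194
    (5,3) via x @ 0.7800  # hit
  → r_2 = 0.7800
beam 3: φ=45°, α=150°
  direction (-0.8660, 0.5000); cell (4,2); t to first gridline: x 0.7044, y 0.3800 (then +1.1547 / +2.0000)
    (4,3) via y @ 0.3800
    (3,3) via x @ 0.7044
    (2,3) via x @ 1.8591
    (2,4) via y @ 2.3800
    (1,4) via x @ 3.0138
    (0,4) via x @ 4.1685  # hit
  → r_3 = 4.1685
beam 4: φ=135°, α=240°
  direction (-0.5000, -0.8660); cell (4,2); t to first gridline: x 1.2200, y 0.9353 (then +2.0000 / +1.1547)
    (4,1) via y @ 0.9353
    (3,1) via x @ 1.2200
    (3,0) via y @ 2.0900  # hit
  → r_4 = 2.0900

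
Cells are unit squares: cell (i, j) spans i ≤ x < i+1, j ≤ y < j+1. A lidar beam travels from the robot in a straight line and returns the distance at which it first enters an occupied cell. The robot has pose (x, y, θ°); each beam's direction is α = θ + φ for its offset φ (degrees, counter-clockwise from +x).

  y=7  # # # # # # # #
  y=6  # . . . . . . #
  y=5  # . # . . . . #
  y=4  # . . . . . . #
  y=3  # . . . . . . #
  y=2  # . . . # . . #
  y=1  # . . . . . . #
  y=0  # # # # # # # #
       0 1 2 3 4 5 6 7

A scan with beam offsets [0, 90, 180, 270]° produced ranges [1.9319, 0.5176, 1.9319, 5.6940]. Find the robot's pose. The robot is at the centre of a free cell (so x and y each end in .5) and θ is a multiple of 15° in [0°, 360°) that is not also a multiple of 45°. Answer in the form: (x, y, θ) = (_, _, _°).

(x, y, θ) = (4.5, 6.5, 15°)

The pose lattice has 34·16 = 544 candidates. Test each by forward raycasting.
  (5.5, 1.5, 345°): beam 1 = 1.5529 ≠ 1.9319 ✗
  (2.5, 4.5, 330°): beam 1 = 5.1962 ≠ 1.9319 ✗
  (5.5, 1.5, 285°): beam 1 = 0.5176 ≠ 1.9319 ✗
  …
  (4.5, 6.5, 15°): r_1=1.9319, r_2=0.5176, r_3=1.9319, r_4=5.6940 — all match ✓
Unique over the lattice → pose = (4.5, 6.5, 15°).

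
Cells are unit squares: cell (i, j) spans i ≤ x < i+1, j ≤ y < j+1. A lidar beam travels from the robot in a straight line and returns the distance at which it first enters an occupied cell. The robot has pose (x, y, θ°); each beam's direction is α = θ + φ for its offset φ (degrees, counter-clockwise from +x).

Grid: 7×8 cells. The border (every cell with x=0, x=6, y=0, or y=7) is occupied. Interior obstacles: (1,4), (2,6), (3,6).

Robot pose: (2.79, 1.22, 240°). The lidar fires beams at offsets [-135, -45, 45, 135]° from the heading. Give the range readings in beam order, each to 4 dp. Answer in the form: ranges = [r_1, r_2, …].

beam 1: φ=-135°, α=105°
  cosα=-0.2588 sinα=0.9659 | (2,1) | tMaxX 3.0523 tMaxY 0.8075 | tΔX 3.8637 tΔY 1.0353
    t=0.8075 [y] (2,2)
    t=1.8428 [y] (2,3)
    t=2.8781 [y] (2,4)
    t=3.0523 [x] (1,4) — stop
  → r_1 = 3.0523
beam 2: φ=-45°, α=195°
  cosα=-0.9659 sinα=-0.2588 | (2,1) | tMaxX 0.8179 tMaxY 0.8500 | tΔX 1.0353 tΔY 3.8637
    t=0.8179 [x] (1,1)
    t=0.8500 [y] (1,0) — stop
  → r_2 = 0.8500
beam 3: φ=45°, α=285°
  cosα=0.2588 sinα=-0.9659 | (2,1) | tMaxX 0.8114 tMaxY 0.2278 | tΔX 3.8637 tΔY 1.0353
    t=0.2278 [y] (2,0) — stop
  → r_3 = 0.2278
beam 4: φ=135°, α=15°
  cosα=0.9659 sinα=0.2588 | (2,1) | tMaxX 0.2174 tMaxY 3.0137 | tΔX 1.0353 tΔY 3.8637
    t=0.2174 [x] (3,1)
    t=1.2527 [x] (4,1)
    t=2.2880 [x] (5,1)
    t=3.0137 [y] (5,2)
    t=3.3232 [x] (6,2) — stop
  → r_4 = 3.3232

ranges = [3.0523, 0.8500, 0.2278, 3.3232]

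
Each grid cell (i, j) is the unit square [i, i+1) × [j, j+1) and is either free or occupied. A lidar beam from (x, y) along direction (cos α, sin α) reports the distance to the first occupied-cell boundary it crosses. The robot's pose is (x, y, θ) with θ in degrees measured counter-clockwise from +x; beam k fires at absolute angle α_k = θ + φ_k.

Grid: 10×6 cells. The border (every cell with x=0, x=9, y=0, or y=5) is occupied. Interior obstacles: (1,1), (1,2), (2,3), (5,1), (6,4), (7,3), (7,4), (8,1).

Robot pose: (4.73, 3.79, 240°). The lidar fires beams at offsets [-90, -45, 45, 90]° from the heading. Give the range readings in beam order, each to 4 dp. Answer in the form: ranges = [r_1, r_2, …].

ranges = [2.4200, 1.7910, 1.8531, 3.7759]

beam 1: φ=-90°, α=150°
  dir = (cos 150°, sin 150°) = (-0.8660, 0.5000); from cell (4,3)
  next x-line at t=0.8429, next y-line at t=0.4200; Δt_x=1.1547, Δt_y=2.0000
    y: enter (4,4) at t=0.4200
    x: enter (3,4) at t=0.8429
    x: enter (2,4) at t=1.9976
    y: enter (2,5) at t=2.4200 ← occupied
  → r_1 = 2.4200
beam 2: φ=-45°, α=195°
  dir = (cos 195°, sin 195°) = (-0.9659, -0.2588); from cell (4,3)
  next x-line at t=0.7558, next y-line at t=3.0523; Δt_x=1.0353, Δt_y=3.8637
    x: enter (3,3) at t=0.7558
    x: enter (2,3) at t=1.7910 ← occupied
  → r_2 = 1.7910
beam 3: φ=45°, α=285°
  dir = (cos 285°, sin 285°) = (0.2588, -0.9659); from cell (4,3)
  next x-line at t=1.0432, next y-line at t=0.8179; Δt_x=3.8637, Δt_y=1.0353
    y: enter (4,2) at t=0.8179
    x: enter (5,2) at t=1.0432
    y: enter (5,1) at t=1.8531 ← occupied
  → r_3 = 1.8531
beam 4: φ=90°, α=330°
  dir = (cos 330°, sin 330°) = (0.8660, -0.5000); from cell (4,3)
  next x-line at t=0.3118, next y-line at t=1.5800; Δt_x=1.1547, Δt_y=2.0000
    x: enter (5,3) at t=0.3118
    x: enter (6,3) at t=1.4665
    y: enter (6,2) at t=1.5800
    x: enter (7,2) at t=2.6212
    y: enter (7,1) at t=3.5800
    x: enter (8,1) at t=3.7759 ← occupied
  → r_4 = 3.7759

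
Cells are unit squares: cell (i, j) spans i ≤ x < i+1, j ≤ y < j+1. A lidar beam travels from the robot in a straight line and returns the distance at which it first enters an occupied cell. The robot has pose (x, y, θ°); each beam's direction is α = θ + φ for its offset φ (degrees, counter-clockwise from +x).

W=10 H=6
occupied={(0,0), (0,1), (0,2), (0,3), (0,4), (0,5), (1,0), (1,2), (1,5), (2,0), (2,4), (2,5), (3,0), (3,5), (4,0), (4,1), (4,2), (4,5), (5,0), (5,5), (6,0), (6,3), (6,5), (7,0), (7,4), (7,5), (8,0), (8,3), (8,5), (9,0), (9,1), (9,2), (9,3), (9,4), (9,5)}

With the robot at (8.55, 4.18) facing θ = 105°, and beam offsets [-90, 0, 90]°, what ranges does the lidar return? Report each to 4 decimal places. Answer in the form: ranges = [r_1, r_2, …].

beam 1: φ=-90°, α=15°
  dir = (cos 15°, sin 15°) = (0.9659, 0.2588); from cell (8,4)
  next x-line at t=0.4659, next y-line at t=3.1682; Δt_x=1.0353, Δt_y=3.8637
    x: enter (9,4) at t=0.4659 ← occupied
  → r_1 = 0.4659
beam 2: φ=0°, α=105°
  dir = (cos 105°, sin 105°) = (-0.2588, 0.9659); from cell (8,4)
  next x-line at t=2.1250, next y-line at t=0.8489; Δt_x=3.8637, Δt_y=1.0353
    y: enter (8,5) at t=0.8489 ← occupied
  → r_2 = 0.8489
beam 3: φ=90°, α=195°
  dir = (cos 195°, sin 195°) = (-0.9659, -0.2588); from cell (8,4)
  next x-line at t=0.5694, next y-line at t=0.6955; Δt_x=1.0353, Δt_y=3.8637
    x: enter (7,4) at t=0.5694 ← occupied
  → r_3 = 0.5694

ranges = [0.4659, 0.8489, 0.5694]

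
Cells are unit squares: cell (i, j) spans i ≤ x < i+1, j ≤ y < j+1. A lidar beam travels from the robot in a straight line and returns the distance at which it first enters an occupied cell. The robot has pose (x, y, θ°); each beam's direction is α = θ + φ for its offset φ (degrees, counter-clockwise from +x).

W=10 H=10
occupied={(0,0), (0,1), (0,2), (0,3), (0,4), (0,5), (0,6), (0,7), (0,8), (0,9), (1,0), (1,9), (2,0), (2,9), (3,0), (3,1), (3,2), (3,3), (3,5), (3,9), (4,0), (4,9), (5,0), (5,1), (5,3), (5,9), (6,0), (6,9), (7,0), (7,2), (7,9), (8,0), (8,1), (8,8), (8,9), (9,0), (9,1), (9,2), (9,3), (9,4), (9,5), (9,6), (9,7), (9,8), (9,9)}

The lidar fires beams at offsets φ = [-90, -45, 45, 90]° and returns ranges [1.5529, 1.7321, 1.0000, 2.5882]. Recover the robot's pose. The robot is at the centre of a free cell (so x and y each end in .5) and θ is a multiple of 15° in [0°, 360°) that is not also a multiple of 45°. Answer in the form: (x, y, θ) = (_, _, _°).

(x, y, θ) = (2.5, 4.5, 255°)

Candidates: 55 free-cell centres × 16 headings = 880 poses. Raycast each; keep the one whose scan matches to 4 dp.
  (5.5, 4.5, 330°): beam 1 = 0.5774 ≠ 1.5529 ✗
  (5.5, 7.5, 240°): beam 1 = 3.0000 ≠ 1.5529 ✗
  (4.5, 7.5, 240°): beam 1 = 3.0000 ≠ 1.5529 ✗
  (2.5, 6.5, 345°): beam 1 = 5.6940 ≠ 1.5529 ✗
  (3.5, 7.5, 255°): beam 1 = 2.5882 ≠ 1.5529 ✗
  …
  (2.5, 4.5, 255°): r_1=1.5529, r_2=1.7321, r_3=1.0000, r_4=2.5882 — all match ✓
Only this pose fits every beam.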